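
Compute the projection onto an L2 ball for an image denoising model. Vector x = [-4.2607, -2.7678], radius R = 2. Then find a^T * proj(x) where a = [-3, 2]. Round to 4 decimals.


Step 1: Compute ||x|| (intermediates to 6 decimals).
||x|| = sqrt((-4.2607)^2 + (-2.7678)^2) = 5.080776
Step 2: Project.
Since ||x|| > R, scale = R/||x|| = 2/5.080776 = 0.393641, proj(x) = scale * x
proj(x) = [-1.677186, -1.08952]
Step 3: Dot product.
a^T * proj(x) = -3*(-1.677186) + 2*(-1.08952) = 2.8525


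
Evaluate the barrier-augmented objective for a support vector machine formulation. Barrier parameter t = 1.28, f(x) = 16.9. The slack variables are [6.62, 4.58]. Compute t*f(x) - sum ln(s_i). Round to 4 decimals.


Step 1: Compute log-barrier.
ln values: [1.8901, 1.5217]
phi = -(1.8901 + 1.5217) = -3.4118
Step 2: Compute augmented objective.
t*f(x) = 1.28*16.9 = 21.632
Total = 21.632 - 3.4118 = 18.2202


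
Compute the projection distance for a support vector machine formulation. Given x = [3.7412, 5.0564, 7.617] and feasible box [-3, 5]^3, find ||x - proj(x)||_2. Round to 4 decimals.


Project each component onto [-3, 5].
clip(3.7412) = 3.7412, clip(5.0564) = 5.0, clip(7.617) = 5.0
Projection = [3.7412, 5.0, 5.0]
Squared diffs: [0.0, 0.0032, 6.8487]
Distance = sqrt(6.8519) = 2.6176


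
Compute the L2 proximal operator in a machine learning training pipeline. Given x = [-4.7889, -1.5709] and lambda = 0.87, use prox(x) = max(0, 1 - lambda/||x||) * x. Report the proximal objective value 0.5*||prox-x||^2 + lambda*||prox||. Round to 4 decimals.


Step 1: Compute ||x||.
||x|| = 5.04
Step 2: Compute scaling factor.
scale = max(0, 1 - 0.87/5.04) = 0.8274
Step 3: prox(x) = [-3.9622, -1.2997]
||prox(x)|| = 4.17
Step 4: Proximal objective.
0.5*||prox-x||^2 = 0.3785
lambda*||prox|| = 3.6279
Total = 4.0063


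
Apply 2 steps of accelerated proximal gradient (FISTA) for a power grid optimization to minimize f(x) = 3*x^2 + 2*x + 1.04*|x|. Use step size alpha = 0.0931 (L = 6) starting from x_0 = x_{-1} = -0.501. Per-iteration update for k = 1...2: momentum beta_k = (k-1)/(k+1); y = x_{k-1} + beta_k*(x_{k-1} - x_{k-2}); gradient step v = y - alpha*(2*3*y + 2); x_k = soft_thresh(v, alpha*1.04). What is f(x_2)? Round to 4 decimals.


FISTA on f(x) = 3*x^2 + 2*x + 1.04*|x|
L = 6, alpha = 0.0931
Iteration 1: beta = 0.0, y = -0.501 + 0.0*(-0.501 + 0.501) = -0.501
  grad(y) = -1.006, v = y - alpha*grad = -0.4073
  prox(v) = soft_thresh(-0.4073, 0.0968) = -0.3105
Iteration 2: beta = 0.3333, y = -0.3105 + 0.3333*(-0.3105 + 0.501) = -0.247
  grad(y) = 0.5179, v = y - alpha*grad = -0.2952
  prox(v) = soft_thresh(-0.2952, 0.0968) = -0.1984
f(x_2) = 3*(-0.1984)^2 + 2*(-0.1984) + 1.04*|-0.1984| = -0.0724


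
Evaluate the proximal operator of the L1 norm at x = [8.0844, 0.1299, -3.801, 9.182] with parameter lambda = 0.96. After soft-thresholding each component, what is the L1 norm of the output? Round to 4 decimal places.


Soft-thresholding with lambda = 0.96:
prox(8.0844) = sign(8.0844)*max(|8.0844| - 0.96, 0) = 7.1244
prox(0.1299) = sign(0.1299)*max(|0.1299| - 0.96, 0) = 0.0
prox(-3.801) = sign(-3.801)*max(|-3.801| - 0.96, 0) = -2.841
prox(9.182) = sign(9.182)*max(|9.182| - 0.96, 0) = 8.222
prox(x) = [7.1244, 0.0, -2.841, 8.222]
||prox(x)||_1 = 7.1244 + 0.0 + 2.841 + 8.222 = 18.1874


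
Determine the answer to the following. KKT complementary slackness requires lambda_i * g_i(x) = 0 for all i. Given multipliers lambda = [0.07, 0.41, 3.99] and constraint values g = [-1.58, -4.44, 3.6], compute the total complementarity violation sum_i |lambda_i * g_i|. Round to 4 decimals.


KKT complementary slackness check:
lambda_1 * g_1 = 0.07 * -1.58 = -0.1106
lambda_2 * g_2 = 0.41 * -4.44 = -1.8204
lambda_3 * g_3 = 3.99 * 3.6 = 14.364
Total violation = 0.1106 + 1.8204 + 14.364 = 16.295


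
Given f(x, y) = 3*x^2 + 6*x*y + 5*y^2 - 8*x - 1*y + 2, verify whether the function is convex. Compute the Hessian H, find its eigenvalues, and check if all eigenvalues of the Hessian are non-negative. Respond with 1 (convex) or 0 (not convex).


The Hessian of f(x,y) = 3*x^2 + 6*x*y + 5*y^2 - 8*x - 1*y + 2 is:
H = [[6, 6], [6, 10]]
Trace = 6 + 10 = 16
Determinant = 6*10 - (6)^2 = 24
Discriminant = (16)^2 - 4*24 = 160.0
Eigenvalues: lambda_1 = 1.6754, lambda_2 = 14.3246
The function is convex.

1


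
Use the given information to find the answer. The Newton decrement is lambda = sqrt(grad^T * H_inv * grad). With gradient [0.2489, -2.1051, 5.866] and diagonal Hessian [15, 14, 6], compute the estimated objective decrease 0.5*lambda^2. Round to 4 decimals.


Step 1: H is diagonal, so H^(-1) * g = [0.0166, -0.1504, 0.9777].
Step 2: g^T H^(-1) g = sum_i g_i^2 / H_ii
  = (0.2489)^2/15 + (-2.1051)^2/14 + (5.866)^2/6
  = 0.0041 + 0.3165 + 5.735 = 6.0557
Step 3: Objective decrease = 0.5 * g^T H^(-1) g = 3.0278


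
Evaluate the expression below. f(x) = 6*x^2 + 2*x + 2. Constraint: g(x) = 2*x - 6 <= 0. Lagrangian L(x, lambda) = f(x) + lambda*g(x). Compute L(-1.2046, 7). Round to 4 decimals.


Step 1: Evaluate f(x).
f(-1.2046) = 6*(-1.2046)^2 + 2*(-1.2046) + 2 = 8.2972
Step 2: Evaluate g(x).
g(-1.2046) = 2*-1.2046 - 6 = -8.4092
Step 3: Compute Lagrangian.
L = 8.2972 + 7*-8.4092 = -50.5672


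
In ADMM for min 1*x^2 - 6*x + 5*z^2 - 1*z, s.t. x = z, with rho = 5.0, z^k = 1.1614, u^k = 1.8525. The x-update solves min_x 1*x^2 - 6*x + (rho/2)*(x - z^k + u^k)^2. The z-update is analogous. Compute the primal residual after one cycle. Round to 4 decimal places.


ADMM iteration with rho = 5.0, z^k = 1.1614, u^k = 1.8525
Step 1: x-update.
Minimize 1*x^2 - 6*x + (5.0/2)*(x - 1.1614 + 1.8525)^2
FOC: (2*1 + 5.0)*x = 6 + 5.0*(1.1614 - 1.8525)
x^{k+1} = 0.3635
Step 2: z-update.
Minimize 5*z^2 - 1*z + (5.0/2)*(0.3635 - z + 1.8525)^2
FOC: (2*5 + 5.0)*z = 1 + 5.0*(0.3635 + 1.8525)
z^{k+1} = 0.8053
Step 3: u-update.
u^{k+1} = 1.8525 + 0.3635 - 0.8053 = 1.4107
Step 4: Primal residual = |0.3635 - 0.8053| = 0.4418


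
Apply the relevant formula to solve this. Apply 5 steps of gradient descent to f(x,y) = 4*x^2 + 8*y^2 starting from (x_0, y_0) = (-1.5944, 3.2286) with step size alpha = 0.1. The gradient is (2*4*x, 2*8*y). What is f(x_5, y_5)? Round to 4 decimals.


Gradient descent on f(x,y) = 4*x^2 + 8*y^2.
Starting point: (-1.5944, 3.2286), alpha = 0.1
Step 1: grad_x = 2*4*-1.5944 = -12.7552, grad_y = 2*8*3.2286 = 51.6576
  x_1 = -1.5944 - 0.1*-12.7552 = -0.3189
  y_1 = 3.2286 - 0.1*51.6576 = -1.9372
Step 2: grad_x = 2*4*-0.3189 = -2.551, grad_y = 2*8*-1.9372 = -30.9946
  x_2 = -0.3189 - 0.1*-2.551 = -0.0638
  y_2 = -1.9372 - 0.1*-30.9946 = 1.1623
Step 3: grad_x = 2*4*-0.0638 = -0.5102, grad_y = 2*8*1.1623 = 18.5967
  x_3 = -0.0638 - 0.1*-0.5102 = -0.0128
  y_3 = 1.1623 - 0.1*18.5967 = -0.6974
Step 4: grad_x = 2*4*-0.0128 = -0.102, grad_y = 2*8*-0.6974 = -11.158
  x_4 = -0.0128 - 0.1*-0.102 = -0.0026
  y_4 = -0.6974 - 0.1*-11.158 = 0.4184
Step 5: grad_x = 2*4*-0.0026 = -0.0204, grad_y = 2*8*0.4184 = 6.6948
  x_5 = -0.0026 - 0.1*-0.0204 = -0.0005
  y_5 = 0.4184 - 0.1*6.6948 = -0.2511
f(-0.0005, -0.2511) = 4*(-0.0005)^2 + 8*(-0.2511)^2 = 0.5042


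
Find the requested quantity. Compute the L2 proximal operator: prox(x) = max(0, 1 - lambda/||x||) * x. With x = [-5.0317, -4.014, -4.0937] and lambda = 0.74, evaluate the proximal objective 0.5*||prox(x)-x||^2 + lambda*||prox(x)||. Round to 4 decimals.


Step 1: Compute ||x||.
||x|| = 7.6281
Step 2: Compute scaling factor.
scale = max(0, 1 - 0.74/7.6281) = 0.903
Step 3: prox(x) = [-4.5436, -3.6246, -3.6966]
||prox(x)|| = 6.8881
Step 4: Proximal objective.
0.5*||prox-x||^2 = 0.2738
lambda*||prox|| = 5.0972
Total = 5.371


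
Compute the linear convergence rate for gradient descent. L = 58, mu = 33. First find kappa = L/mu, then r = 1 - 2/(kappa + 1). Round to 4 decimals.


Step 1: Compute the condition number.
kappa = L/mu = 58/33 = 1.7576
Step 2: Compute the convergence rate.
r = 1 - 2/(kappa + 1) = 1 - 2*mu/(L + mu) = (L - mu)/(L + mu) = 25/91 = 0.2747


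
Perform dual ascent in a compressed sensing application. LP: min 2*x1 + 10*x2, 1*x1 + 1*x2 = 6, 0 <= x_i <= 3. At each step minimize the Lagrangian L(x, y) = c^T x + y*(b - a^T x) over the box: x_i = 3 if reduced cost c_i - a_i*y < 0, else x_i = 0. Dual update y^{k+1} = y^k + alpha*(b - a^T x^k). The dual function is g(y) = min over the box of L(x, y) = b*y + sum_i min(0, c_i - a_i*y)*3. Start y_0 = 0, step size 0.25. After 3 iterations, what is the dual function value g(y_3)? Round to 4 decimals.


Dual ascent for LP: min 2*x1 + 10*x2, 1*x1 + 1*x2 = 6, 0 <= x_i <= 3
Step 1: y^k = 0.0, reduced costs: (2.0, 10.0)
  x^k = (0.0, 0.0), subgradient = b - a^T x = 6.0
  y^{k+1} = 0.0 + 0.25*6.0 = 1.5
Step 2: y^k = 1.5, reduced costs: (0.5, 8.5)
  x^k = (0.0, 0.0), subgradient = b - a^T x = 6.0
  y^{k+1} = 1.5 + 0.25*6.0 = 3.0
Step 3: y^k = 3.0, reduced costs: (-1.0, 7.0)
  x^k = (3.0, 0.0), subgradient = b - a^T x = 3.0
  y^{k+1} = 3.0 + 0.25*3.0 = 3.75
Dual objective at y_3 = 3.75: reduced costs (-1.75, 6.25), box minimizer x = (3.0, 0.0)
g(y_3) = b*y + (c1 - a1*y)*x1 + (c2 - a2*y)*x2 = 6*3.75 + (-1.75)*3.0 + 6.25*0.0 = 22.5 - 5.25 + 0.0 = 17.25


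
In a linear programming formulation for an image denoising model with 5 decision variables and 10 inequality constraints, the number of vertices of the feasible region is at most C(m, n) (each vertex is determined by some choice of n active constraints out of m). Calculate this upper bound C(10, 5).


Each vertex corresponds to some choice of n active constraints out of m, so the number of vertices is at most C(m, n) = m! / (n!(m-n)!).
m = 10, n = 5
Numerator: 10 * 9 * 8 * 7 * 6
Denominator: 5! = 120
C(10, 5) = 252


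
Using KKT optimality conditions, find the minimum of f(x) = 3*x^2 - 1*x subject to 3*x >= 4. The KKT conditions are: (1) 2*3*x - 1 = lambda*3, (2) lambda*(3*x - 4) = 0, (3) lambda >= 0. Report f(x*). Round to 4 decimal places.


Step 1: Try lambda = 0 (constraint inactive).
x_unc = 1/(2*3) = 0.1667
Check: 3*0.1667 = 0.5001 < 4 -- violated!
Step 2: Constraint must be active: 3*x = 4
x* = 4/3 = 1.3333 (rounded; the exact value 4/3 is used below)
lambda = (2*3*(4/3) - 1)/3 = 2.3333
Step 3: Compute optimal value.
f(x*) = 3*(4/3)^2 - 1*(4/3) = 4.0


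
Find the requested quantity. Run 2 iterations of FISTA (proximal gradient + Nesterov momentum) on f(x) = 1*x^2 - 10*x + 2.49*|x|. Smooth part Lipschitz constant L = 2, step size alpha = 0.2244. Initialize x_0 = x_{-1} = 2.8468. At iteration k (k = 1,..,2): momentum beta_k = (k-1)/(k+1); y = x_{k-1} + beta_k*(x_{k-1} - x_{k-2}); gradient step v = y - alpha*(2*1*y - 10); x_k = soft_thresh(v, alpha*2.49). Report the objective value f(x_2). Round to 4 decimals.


FISTA on f(x) = 1*x^2 - 10*x + 2.49*|x|
L = 2, alpha = 0.2244
Iteration 1: beta = 0.0, y = 2.8468 + 0.0*(2.8468 - 2.8468) = 2.8468
  grad(y) = -4.3064, v = y - alpha*grad = 3.8132
  prox(v) = soft_thresh(3.8132, 0.5588) = 3.2544
Iteration 2: beta = 0.3333, y = 3.2544 + 0.3333*(3.2544 - 2.8468) = 3.3903
  grad(y) = -3.2195, v = y - alpha*grad = 4.1127
  prox(v) = soft_thresh(4.1127, 0.5588) = 3.554
f(x_2) = 1*3.554^2 - 10*3.554 + 2.49*|3.554| = -14.0596


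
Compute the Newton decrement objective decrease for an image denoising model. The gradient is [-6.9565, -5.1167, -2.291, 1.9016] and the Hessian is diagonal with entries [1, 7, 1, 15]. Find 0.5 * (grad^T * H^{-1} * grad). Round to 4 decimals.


Step 1: H is diagonal, so H^(-1) * g = [-6.9565, -0.731, -2.291, 0.1268].
Step 2: g^T H^(-1) g = sum_i g_i^2 / H_ii
  = (-6.9565)^2/1 + (-5.1167)^2/7 + (-2.291)^2/1 + (1.9016)^2/15
  = 48.3929 + 3.7401 + 5.2487 + 0.2411 = 57.6227
Step 3: Objective decrease = 0.5 * g^T H^(-1) g = 28.8114


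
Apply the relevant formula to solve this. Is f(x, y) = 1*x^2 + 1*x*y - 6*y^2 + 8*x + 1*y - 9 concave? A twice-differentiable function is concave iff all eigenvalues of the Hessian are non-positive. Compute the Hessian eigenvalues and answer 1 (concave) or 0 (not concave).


The Hessian of f(x,y) = 1*x^2 + 1*x*y - 6*y^2 + 8*x + 1*y - 9 is:
H = [[2, 1], [1, -12]]
Trace = 2 - 12 = -10
Determinant = 2*-12 - (1)^2 = -25
Discriminant = (-10)^2 - 4*-25 = 200.0
Eigenvalues: lambda_1 = -12.0711, lambda_2 = 2.0711
The function is not concave.

0


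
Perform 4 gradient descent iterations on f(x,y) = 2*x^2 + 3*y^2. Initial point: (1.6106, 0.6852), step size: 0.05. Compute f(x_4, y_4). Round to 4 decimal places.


Gradient descent on f(x,y) = 2*x^2 + 3*y^2.
Starting point: (1.6106, 0.6852), alpha = 0.05
Step 1: grad_x = 2*2*1.6106 = 6.4424, grad_y = 2*3*0.6852 = 4.1112
  x_1 = 1.6106 - 0.05*6.4424 = 1.2885
  y_1 = 0.6852 - 0.05*4.1112 = 0.4796
Step 2: grad_x = 2*2*1.2885 = 5.1539, grad_y = 2*3*0.4796 = 2.8778
  x_2 = 1.2885 - 0.05*5.1539 = 1.0308
  y_2 = 0.4796 - 0.05*2.8778 = 0.3357
Step 3: grad_x = 2*2*1.0308 = 4.1231, grad_y = 2*3*0.3357 = 2.0145
  x_3 = 1.0308 - 0.05*4.1231 = 0.8246
  y_3 = 0.3357 - 0.05*2.0145 = 0.235
Step 4: grad_x = 2*2*0.8246 = 3.2985, grad_y = 2*3*0.235 = 1.4101
  x_4 = 0.8246 - 0.05*3.2985 = 0.6597
  y_4 = 0.235 - 0.05*1.4101 = 0.1645
f(0.6597, 0.1645) = 2*0.6597^2 + 3*0.1645^2 = 0.9516


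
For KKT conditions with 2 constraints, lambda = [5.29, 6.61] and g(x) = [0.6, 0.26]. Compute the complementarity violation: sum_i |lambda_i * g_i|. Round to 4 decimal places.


KKT complementary slackness check:
lambda_1 * g_1 = 5.29 * 0.6 = 3.174
lambda_2 * g_2 = 6.61 * 0.26 = 1.7186
Total violation = 3.174 + 1.7186 = 4.8926


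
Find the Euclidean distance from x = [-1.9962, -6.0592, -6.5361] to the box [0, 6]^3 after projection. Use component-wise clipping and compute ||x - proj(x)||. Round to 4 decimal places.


Project each component onto [0, 6].
clip(-1.9962) = 0.0, clip(-6.0592) = 0.0, clip(-6.5361) = 0.0
Projection = [0.0, 0.0, 0.0]
Squared diffs: [3.9848, 36.7139, 42.7206]
Distance = sqrt(83.4193) = 9.1334


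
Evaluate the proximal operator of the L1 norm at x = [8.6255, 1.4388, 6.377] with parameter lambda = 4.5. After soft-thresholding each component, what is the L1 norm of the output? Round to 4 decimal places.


Soft-thresholding with lambda = 4.5:
prox(8.6255) = sign(8.6255)*max(|8.6255| - 4.5, 0) = 4.1255
prox(1.4388) = sign(1.4388)*max(|1.4388| - 4.5, 0) = 0.0
prox(6.377) = sign(6.377)*max(|6.377| - 4.5, 0) = 1.877
prox(x) = [4.1255, 0.0, 1.877]
||prox(x)||_1 = 4.1255 + 0.0 + 1.877 = 6.0025


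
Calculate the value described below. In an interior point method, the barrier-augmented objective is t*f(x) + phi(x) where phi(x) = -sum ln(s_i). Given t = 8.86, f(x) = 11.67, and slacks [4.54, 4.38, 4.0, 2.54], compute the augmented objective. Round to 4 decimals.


Step 1: Compute log-barrier.
ln values: [1.5129, 1.477, 1.3863, 0.9322]
phi = -(1.5129 + 1.477 + 1.3863 + 0.9322) = -5.3084
Step 2: Compute augmented objective.
t*f(x) = 8.86*11.67 = 103.3962
Total = 103.3962 - 5.3084 = 98.0878


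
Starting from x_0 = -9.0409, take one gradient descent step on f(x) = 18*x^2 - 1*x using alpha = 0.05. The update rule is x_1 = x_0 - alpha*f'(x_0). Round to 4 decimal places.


We compute the gradient at x_0 and apply the update.
f'(x) = 36*x - 1
f'(-9.0409) = 36*-9.0409 - 1 = -326.4724
x_1 = -9.0409 - 0.05*-326.4724 = 7.2827


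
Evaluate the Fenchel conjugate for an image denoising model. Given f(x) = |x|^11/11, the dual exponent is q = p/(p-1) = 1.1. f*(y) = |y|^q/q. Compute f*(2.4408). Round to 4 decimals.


The conjugate exponent q satisfies 1/p + 1/q = 1.
p = 11, so q = 11/(11 - 1) = 1.1
|y|^q = 2.4408^1.1 = 2.6686
f*(2.4408) = 2.6686 / 1.1 = 2.426


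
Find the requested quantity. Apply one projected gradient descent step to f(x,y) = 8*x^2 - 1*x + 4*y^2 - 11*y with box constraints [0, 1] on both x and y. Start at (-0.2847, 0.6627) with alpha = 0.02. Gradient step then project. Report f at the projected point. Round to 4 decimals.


Step 1: Compute gradient at (-0.2847, 0.6627).
grad_x = 2*8*-0.2847 - 1 = -5.5552
grad_y = 2*4*0.6627 - 11 = -5.6984
Step 2: Gradient step.
x_raw = -0.2847 - 0.02*-5.5552 = -0.1736
y_raw = 0.6627 - 0.02*-5.6984 = 0.7767
Step 3: Project onto [0, 1].
x_proj = clip(-0.1736) = 0.0
y_proj = clip(0.7767) = 0.7767
Step 4: Evaluate f.
f(0.0, 0.7767) = -6.1305


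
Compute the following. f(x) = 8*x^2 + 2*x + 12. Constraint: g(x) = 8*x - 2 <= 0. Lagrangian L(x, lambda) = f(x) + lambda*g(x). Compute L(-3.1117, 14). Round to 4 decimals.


Step 1: Evaluate f(x).
f(-3.1117) = 8*(-3.1117)^2 + 2*(-3.1117) + 12 = 83.238
Step 2: Evaluate g(x).
g(-3.1117) = 8*-3.1117 - 2 = -26.8936
Step 3: Compute Lagrangian.
L = 83.238 + 14*-26.8936 = -293.2724


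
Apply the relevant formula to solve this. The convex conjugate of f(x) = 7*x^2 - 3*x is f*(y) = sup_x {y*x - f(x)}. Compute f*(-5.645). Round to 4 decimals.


f*(y) = sup_x {y*x - a*x^2 - b*x} = sup_x {(y-b)*x - a*x^2}
FOC: (y - b) - 2a*x = 0 => x* = (y - b)/(2a)
x* = (-5.645 + 3)/(2*7) = -0.1889
f*(-5.645) = (y-b)^2/(4a) = (-5.645 + 3)^2/(4*7)
= 6.996/28 = 0.2499


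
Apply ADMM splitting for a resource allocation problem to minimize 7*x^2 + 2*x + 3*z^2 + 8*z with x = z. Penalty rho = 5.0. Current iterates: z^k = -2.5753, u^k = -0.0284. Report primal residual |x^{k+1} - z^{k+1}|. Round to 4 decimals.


ADMM iteration with rho = 5.0, z^k = -2.5753, u^k = -0.0284
Step 1: x-update.
Minimize 7*x^2 + 2*x + (5.0/2)*(x + 2.5753 - 0.0284)^2
FOC: (2*7 + 5.0)*x = -2 + 5.0*(-2.5753 + 0.0284)
x^{k+1} = -0.7755
Step 2: z-update.
Minimize 3*z^2 + 8*z + (5.0/2)*(-0.7755 - z - 0.0284)^2
FOC: (2*3 + 5.0)*z = -8 + 5.0*(-0.7755 - 0.0284)
z^{k+1} = -1.0927
Step 3: u-update.
u^{k+1} = -0.0284 - 0.7755 + 1.0927 = 0.2888
Step 4: Primal residual = |-0.7755 + 1.0927| = 0.3172


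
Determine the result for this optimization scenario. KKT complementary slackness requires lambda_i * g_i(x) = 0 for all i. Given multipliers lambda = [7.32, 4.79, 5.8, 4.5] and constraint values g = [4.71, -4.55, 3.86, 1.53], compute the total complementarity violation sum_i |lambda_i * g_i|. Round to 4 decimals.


KKT complementary slackness check:
lambda_1 * g_1 = 7.32 * 4.71 = 34.4772
lambda_2 * g_2 = 4.79 * -4.55 = -21.7945
lambda_3 * g_3 = 5.8 * 3.86 = 22.388
lambda_4 * g_4 = 4.5 * 1.53 = 6.885
Total violation = 34.4772 + 21.7945 + 22.388 + 6.885 = 85.5447


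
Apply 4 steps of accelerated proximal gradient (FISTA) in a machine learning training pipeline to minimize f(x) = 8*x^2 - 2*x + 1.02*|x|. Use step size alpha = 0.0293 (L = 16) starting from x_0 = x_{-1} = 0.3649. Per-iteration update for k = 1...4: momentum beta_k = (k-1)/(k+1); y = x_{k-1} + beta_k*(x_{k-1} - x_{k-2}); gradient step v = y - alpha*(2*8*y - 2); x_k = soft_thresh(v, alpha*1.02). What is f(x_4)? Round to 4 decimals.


FISTA on f(x) = 8*x^2 - 2*x + 1.02*|x|
L = 16, alpha = 0.0293
Iteration 1: beta = 0.0, y = 0.3649 + 0.0*(0.3649 - 0.3649) = 0.3649
  grad(y) = 3.8384, v = y - alpha*grad = 0.2524
  prox(v) = soft_thresh(0.2524, 0.0299) = 0.2225
Iteration 2: beta = 0.3333, y = 0.2225 + 0.3333*(0.2225 - 0.3649) = 0.1751
  grad(y) = 0.8016, v = y - alpha*grad = 0.1516
  prox(v) = soft_thresh(0.1516, 0.0299) = 0.1217
Iteration 3: beta = 0.5, y = 0.1217 + 0.5*(0.1217 - 0.2225) = 0.0713
  grad(y) = -0.859, v = y - alpha*grad = 0.0965
  prox(v) = soft_thresh(0.0965, 0.0299) = 0.0666
Iteration 4: beta = 0.6, y = 0.0666 + 0.6*(0.0666 - 0.1217) = 0.0335
  grad(y) = -1.4637, v = y - alpha*grad = 0.0764
  prox(v) = soft_thresh(0.0764, 0.0299) = 0.0465
f(x_4) = 8*0.0465^2 - 2*0.0465 + 1.02*|0.0465| = -0.0283


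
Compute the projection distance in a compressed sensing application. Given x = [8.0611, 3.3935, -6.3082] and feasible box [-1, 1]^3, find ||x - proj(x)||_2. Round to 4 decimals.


Project each component onto [-1, 1].
clip(8.0611) = 1.0, clip(3.3935) = 1.0, clip(-6.3082) = -1.0
Projection = [1.0, 1.0, -1.0]
Squared diffs: [49.8591, 5.7288, 28.177]
Distance = sqrt(83.7649) = 9.1523


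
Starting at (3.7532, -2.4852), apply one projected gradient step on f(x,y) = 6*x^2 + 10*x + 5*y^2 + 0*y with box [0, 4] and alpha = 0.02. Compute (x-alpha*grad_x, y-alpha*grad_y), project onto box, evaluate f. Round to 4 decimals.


Step 1: Compute gradient at (3.7532, -2.4852).
grad_x = 2*6*3.7532 + 10 = 55.0384
grad_y = 2*5*-2.4852 + 0 = -24.852
Step 2: Gradient step.
x_raw = 3.7532 - 0.02*55.0384 = 2.6524
y_raw = -2.4852 - 0.02*-24.852 = -1.9882
Step 3: Project onto [0, 4].
x_proj = clip(2.6524) = 2.6524
y_proj = clip(-1.9882) = 0.0
Step 4: Evaluate f.
f(2.6524, 0.0) = 68.7367


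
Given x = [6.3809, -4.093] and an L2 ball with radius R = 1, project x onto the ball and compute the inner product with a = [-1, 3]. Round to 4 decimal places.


Step 1: Compute ||x|| (intermediates to 6 decimals).
||x|| = sqrt(6.3809^2 + (-4.093)^2) = 7.5808
Step 2: Project.
Since ||x|| > R, scale = R/||x|| = 1/7.5808 = 0.131912, proj(x) = scale * x
proj(x) = [0.841717, -0.539916]
Step 3: Dot product.
a^T * proj(x) = -1*0.841717 + 3*(-0.539916) = -2.4615


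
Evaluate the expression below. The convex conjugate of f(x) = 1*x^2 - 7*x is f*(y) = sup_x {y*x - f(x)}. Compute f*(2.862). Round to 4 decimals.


f*(y) = sup_x {y*x - a*x^2 - b*x} = sup_x {(y-b)*x - a*x^2}
FOC: (y - b) - 2a*x = 0 => x* = (y - b)/(2a)
x* = (2.862 + 7)/(2*1) = 4.931
f*(2.862) = (y-b)^2/(4a) = (2.862 + 7)^2/(4*1)
= 97.259/4 = 24.3148


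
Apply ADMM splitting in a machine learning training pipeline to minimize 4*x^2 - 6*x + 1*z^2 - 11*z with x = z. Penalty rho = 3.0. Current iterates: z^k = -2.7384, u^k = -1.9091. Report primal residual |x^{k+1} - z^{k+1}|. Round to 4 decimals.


ADMM iteration with rho = 3.0, z^k = -2.7384, u^k = -1.9091
Step 1: x-update.
Minimize 4*x^2 - 6*x + (3.0/2)*(x + 2.7384 - 1.9091)^2
FOC: (2*4 + 3.0)*x = 6 + 3.0*(-2.7384 + 1.9091)
x^{k+1} = 0.3193
Step 2: z-update.
Minimize 1*z^2 - 11*z + (3.0/2)*(0.3193 - z - 1.9091)^2
FOC: (2*1 + 3.0)*z = 11 + 3.0*(0.3193 - 1.9091)
z^{k+1} = 1.2461
Step 3: u-update.
u^{k+1} = -1.9091 + 0.3193 - 1.2461 = -2.8359
Step 4: Primal residual = |0.3193 - 1.2461| = 0.9268


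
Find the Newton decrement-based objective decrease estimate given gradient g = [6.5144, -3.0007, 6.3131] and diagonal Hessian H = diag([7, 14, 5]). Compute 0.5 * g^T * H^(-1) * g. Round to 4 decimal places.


Step 1: H is diagonal, so H^(-1) * g = [0.9306, -0.2143, 1.2626].
Step 2: g^T H^(-1) g = sum_i g_i^2 / H_ii
  = (6.5144)^2/7 + (-3.0007)^2/14 + (6.3131)^2/5
  = 6.0625 + 0.6432 + 7.971 = 14.6767
Step 3: Objective decrease = 0.5 * g^T H^(-1) g = 7.3383


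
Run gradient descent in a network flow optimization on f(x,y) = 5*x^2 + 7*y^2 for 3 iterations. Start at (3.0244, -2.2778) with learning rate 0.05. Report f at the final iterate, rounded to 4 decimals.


Gradient descent on f(x,y) = 5*x^2 + 7*y^2.
Starting point: (3.0244, -2.2778), alpha = 0.05
Step 1: grad_x = 2*5*3.0244 = 30.244, grad_y = 2*7*-2.2778 = -31.8892
  x_1 = 3.0244 - 0.05*30.244 = 1.5122
  y_1 = -2.2778 - 0.05*-31.8892 = -0.6833
Step 2: grad_x = 2*5*1.5122 = 15.122, grad_y = 2*7*-0.6833 = -9.5668
  x_2 = 1.5122 - 0.05*15.122 = 0.7561
  y_2 = -0.6833 - 0.05*-9.5668 = -0.205
Step 3: grad_x = 2*5*0.7561 = 7.561, grad_y = 2*7*-0.205 = -2.87
  x_3 = 0.7561 - 0.05*7.561 = 0.3781
  y_3 = -0.205 - 0.05*-2.87 = -0.0615
f(0.3781, -0.0615) = 5*0.3781^2 + 7*(-0.0615)^2 = 0.7411


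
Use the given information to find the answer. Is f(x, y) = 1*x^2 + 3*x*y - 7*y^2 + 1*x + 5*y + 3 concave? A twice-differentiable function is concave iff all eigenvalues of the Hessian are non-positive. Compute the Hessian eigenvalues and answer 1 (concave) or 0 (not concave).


The Hessian of f(x,y) = 1*x^2 + 3*x*y - 7*y^2 + 1*x + 5*y + 3 is:
H = [[2, 3], [3, -14]]
Trace = 2 - 14 = -12
Determinant = 2*-14 - (3)^2 = -37
Discriminant = (-12)^2 - 4*-37 = 292.0
Eigenvalues: lambda_1 = -14.544, lambda_2 = 2.544
The function is not concave.

0


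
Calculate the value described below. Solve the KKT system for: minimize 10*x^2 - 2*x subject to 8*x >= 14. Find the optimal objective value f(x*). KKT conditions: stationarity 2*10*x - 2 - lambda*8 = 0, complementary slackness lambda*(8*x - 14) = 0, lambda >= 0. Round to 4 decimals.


Step 1: Try lambda = 0 (constraint inactive).
x_unc = 2/(2*10) = 0.1
Check: 8*0.1 = 0.8 < 14 -- violated!
Step 2: Constraint must be active: 8*x = 14
x* = 14/8 = 1.75
lambda = (2*10*1.75 - 2)/8 = 4.125
Step 3: Compute optimal value.
f(x*) = 10*1.75^2 - 2*1.75 = 27.125


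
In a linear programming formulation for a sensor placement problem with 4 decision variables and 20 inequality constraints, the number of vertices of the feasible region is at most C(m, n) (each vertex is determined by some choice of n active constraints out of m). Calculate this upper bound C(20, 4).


Each vertex corresponds to some choice of n active constraints out of m, so the number of vertices is at most C(m, n) = m! / (n!(m-n)!).
m = 20, n = 4
Numerator: 20 * 19 * 18 * 17
Denominator: 4! = 24
C(20, 4) = 4845


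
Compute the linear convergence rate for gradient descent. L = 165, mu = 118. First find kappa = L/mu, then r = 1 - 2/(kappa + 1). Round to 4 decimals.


Step 1: Compute the condition number.
kappa = L/mu = 165/118 = 1.3983
Step 2: Compute the convergence rate.
r = 1 - 2/(kappa + 1) = 1 - 2*mu/(L + mu) = (L - mu)/(L + mu) = 47/283 = 0.1661


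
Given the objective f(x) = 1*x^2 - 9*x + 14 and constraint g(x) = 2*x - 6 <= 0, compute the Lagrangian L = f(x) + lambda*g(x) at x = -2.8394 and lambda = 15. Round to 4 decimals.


Step 1: Evaluate f(x).
f(-2.8394) = 1*(-2.8394)^2 - 9*(-2.8394) + 14 = 47.6168
Step 2: Evaluate g(x).
g(-2.8394) = 2*-2.8394 - 6 = -11.6788
Step 3: Compute Lagrangian.
L = 47.6168 + 15*-11.6788 = -127.5652


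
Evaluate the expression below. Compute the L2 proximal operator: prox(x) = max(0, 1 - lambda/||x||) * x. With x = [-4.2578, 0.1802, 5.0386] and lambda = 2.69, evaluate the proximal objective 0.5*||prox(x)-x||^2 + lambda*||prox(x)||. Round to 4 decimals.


Step 1: Compute ||x||.
||x|| = 6.5992
Step 2: Compute scaling factor.
scale = max(0, 1 - 2.69/6.5992) = 0.5924
Step 3: prox(x) = [-2.5222, 0.1067, 2.9847]
||prox(x)|| = 3.9092
Step 4: Proximal objective.
0.5*||prox-x||^2 = 3.6181
lambda*||prox|| = 10.5157
Total = 14.1337


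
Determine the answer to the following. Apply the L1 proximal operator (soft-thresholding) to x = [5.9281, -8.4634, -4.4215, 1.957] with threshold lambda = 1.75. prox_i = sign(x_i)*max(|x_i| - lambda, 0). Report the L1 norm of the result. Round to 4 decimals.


Soft-thresholding with lambda = 1.75:
prox(5.9281) = sign(5.9281)*max(|5.9281| - 1.75, 0) = 4.1781
prox(-8.4634) = sign(-8.4634)*max(|-8.4634| - 1.75, 0) = -6.7134
prox(-4.4215) = sign(-4.4215)*max(|-4.4215| - 1.75, 0) = -2.6715
prox(1.957) = sign(1.957)*max(|1.957| - 1.75, 0) = 0.207
prox(x) = [4.1781, -6.7134, -2.6715, 0.207]
||prox(x)||_1 = 4.1781 + 6.7134 + 2.6715 + 0.207 = 13.77


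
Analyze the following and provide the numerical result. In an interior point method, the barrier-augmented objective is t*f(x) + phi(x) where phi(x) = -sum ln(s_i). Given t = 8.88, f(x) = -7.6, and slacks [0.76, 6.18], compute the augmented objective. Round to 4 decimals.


Step 1: Compute log-barrier.
ln values: [-0.2744, 1.8213]
phi = -(-0.2744 + 1.8213) = -1.5469
Step 2: Compute augmented objective.
t*f(x) = 8.88*-7.6 = -67.488
Total = -67.488 - 1.5469 = -69.0349


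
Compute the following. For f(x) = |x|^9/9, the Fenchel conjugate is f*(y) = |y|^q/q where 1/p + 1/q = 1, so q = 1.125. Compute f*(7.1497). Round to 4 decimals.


The conjugate exponent q satisfies 1/p + 1/q = 1.
p = 9, so q = 9/(9 - 1) = 1.125
|y|^q = 7.1497^1.125 = 9.1427
f*(7.1497) = 9.1427 / 1.125 = 8.1268


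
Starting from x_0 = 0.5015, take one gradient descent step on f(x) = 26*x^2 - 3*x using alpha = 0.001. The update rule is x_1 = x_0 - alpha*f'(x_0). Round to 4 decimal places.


We compute the gradient at x_0 and apply the update.
f'(x) = 52*x - 3
f'(0.5015) = 52*0.5015 - 3 = 23.078
x_1 = 0.5015 - 0.001*23.078 = 0.4784


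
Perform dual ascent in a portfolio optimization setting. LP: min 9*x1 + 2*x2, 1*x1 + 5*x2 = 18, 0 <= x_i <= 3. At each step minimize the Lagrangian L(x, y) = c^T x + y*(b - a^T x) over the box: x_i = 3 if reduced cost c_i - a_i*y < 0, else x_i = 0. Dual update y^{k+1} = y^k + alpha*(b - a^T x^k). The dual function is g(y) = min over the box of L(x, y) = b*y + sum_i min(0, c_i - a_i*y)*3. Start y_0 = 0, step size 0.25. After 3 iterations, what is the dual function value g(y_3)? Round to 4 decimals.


Dual ascent for LP: min 9*x1 + 2*x2, 1*x1 + 5*x2 = 18, 0 <= x_i <= 3
Step 1: y^k = 0.0, reduced costs: (9.0, 2.0)
  x^k = (0.0, 0.0), subgradient = b - a^T x = 18.0
  y^{k+1} = 0.0 + 0.25*18.0 = 4.5
Step 2: y^k = 4.5, reduced costs: (4.5, -20.5)
  x^k = (0.0, 3.0), subgradient = b - a^T x = 3.0
  y^{k+1} = 4.5 + 0.25*3.0 = 5.25
Step 3: y^k = 5.25, reduced costs: (3.75, -24.25)
  x^k = (0.0, 3.0), subgradient = b - a^T x = 3.0
  y^{k+1} = 5.25 + 0.25*3.0 = 6.0
Dual objective at y_3 = 6.0: reduced costs (3.0, -28.0), box minimizer x = (0.0, 3.0)
g(y_3) = b*y + (c1 - a1*y)*x1 + (c2 - a2*y)*x2 = 18*6.0 + 3.0*0.0 + (-28.0)*3.0 = 108.0 + 0.0 - 84.0 = 24.0


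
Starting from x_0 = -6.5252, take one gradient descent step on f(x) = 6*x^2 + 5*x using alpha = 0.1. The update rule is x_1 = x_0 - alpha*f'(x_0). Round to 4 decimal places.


We compute the gradient at x_0 and apply the update.
f'(x) = 12*x + 5
f'(-6.5252) = 12*-6.5252 + 5 = -73.3024
x_1 = -6.5252 - 0.1*-73.3024 = 0.805


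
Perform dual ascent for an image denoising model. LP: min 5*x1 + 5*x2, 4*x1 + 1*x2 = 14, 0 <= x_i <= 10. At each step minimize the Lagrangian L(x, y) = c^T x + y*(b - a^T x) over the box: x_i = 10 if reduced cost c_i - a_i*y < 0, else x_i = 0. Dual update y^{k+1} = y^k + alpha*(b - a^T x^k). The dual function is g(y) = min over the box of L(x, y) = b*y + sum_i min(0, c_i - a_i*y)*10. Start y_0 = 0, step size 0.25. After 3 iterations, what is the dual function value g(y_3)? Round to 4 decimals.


Dual ascent for LP: min 5*x1 + 5*x2, 4*x1 + 1*x2 = 14, 0 <= x_i <= 10
Step 1: y^k = 0.0, reduced costs: (5.0, 5.0)
  x^k = (0.0, 0.0), subgradient = b - a^T x = 14.0
  y^{k+1} = 0.0 + 0.25*14.0 = 3.5
Step 2: y^k = 3.5, reduced costs: (-9.0, 1.5)
  x^k = (10.0, 0.0), subgradient = b - a^T x = -26.0
  y^{k+1} = 3.5 + 0.25*-26.0 = -3.0
Step 3: y^k = -3.0, reduced costs: (17.0, 8.0)
  x^k = (0.0, 0.0), subgradient = b - a^T x = 14.0
  y^{k+1} = -3.0 + 0.25*14.0 = 0.5
Dual objective at y_3 = 0.5: reduced costs (3.0, 4.5), box minimizer x = (0.0, 0.0)
g(y_3) = b*y + (c1 - a1*y)*x1 + (c2 - a2*y)*x2 = 14*0.5 + 3.0*0.0 + 4.5*0.0 = 7.0 + 0.0 + 0.0 = 7.0


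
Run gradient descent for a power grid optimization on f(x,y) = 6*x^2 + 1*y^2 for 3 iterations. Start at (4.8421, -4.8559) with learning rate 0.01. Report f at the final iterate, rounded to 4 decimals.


Gradient descent on f(x,y) = 6*x^2 + 1*y^2.
Starting point: (4.8421, -4.8559), alpha = 0.01
Step 1: grad_x = 2*6*4.8421 = 58.1052, grad_y = 2*1*-4.8559 = -9.7118
  x_1 = 4.8421 - 0.01*58.1052 = 4.261
  y_1 = -4.8559 - 0.01*-9.7118 = -4.7588
Step 2: grad_x = 2*6*4.261 = 51.1326, grad_y = 2*1*-4.7588 = -9.5176
  x_2 = 4.261 - 0.01*51.1326 = 3.7497
  y_2 = -4.7588 - 0.01*-9.5176 = -4.6636
Step 3: grad_x = 2*6*3.7497 = 44.9967, grad_y = 2*1*-4.6636 = -9.3272
  x_3 = 3.7497 - 0.01*44.9967 = 3.2998
  y_3 = -4.6636 - 0.01*-9.3272 = -4.5703
f(3.2998, -4.5703) = 6*3.2998^2 + 1*(-4.5703)^2 = 86.2183


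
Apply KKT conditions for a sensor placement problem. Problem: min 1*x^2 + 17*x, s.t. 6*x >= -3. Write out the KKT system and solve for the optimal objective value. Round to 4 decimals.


Step 1: Try lambda = 0 (constraint inactive).
x_unc = -17/(2*1) = -8.5
Check: 6*-8.5 = -51.0 < -3 -- violated!
Step 2: Constraint must be active: 6*x = -3
x* = -3/6 = -0.5
lambda = (2*1*(-0.5) + 17)/6 = 2.6667
Step 3: Compute optimal value.
f(x*) = 1*(-0.5)^2 + 17*(-0.5) = -8.25


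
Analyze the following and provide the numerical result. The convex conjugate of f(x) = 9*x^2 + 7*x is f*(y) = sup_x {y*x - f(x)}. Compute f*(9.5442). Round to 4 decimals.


f*(y) = sup_x {y*x - a*x^2 - b*x} = sup_x {(y-b)*x - a*x^2}
FOC: (y - b) - 2a*x = 0 => x* = (y - b)/(2a)
x* = (9.5442 - 7)/(2*9) = 0.1413
f*(9.5442) = (y-b)^2/(4a) = (9.5442 - 7)^2/(4*9)
= 6.473/36 = 0.1798


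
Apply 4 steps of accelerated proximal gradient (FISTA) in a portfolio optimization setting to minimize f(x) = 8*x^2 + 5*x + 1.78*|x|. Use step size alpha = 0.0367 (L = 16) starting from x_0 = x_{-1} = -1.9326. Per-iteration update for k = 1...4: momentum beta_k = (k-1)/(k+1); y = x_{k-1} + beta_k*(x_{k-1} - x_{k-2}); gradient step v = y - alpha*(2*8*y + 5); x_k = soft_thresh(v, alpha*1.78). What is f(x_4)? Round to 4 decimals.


FISTA on f(x) = 8*x^2 + 5*x + 1.78*|x|
L = 16, alpha = 0.0367
Iteration 1: beta = 0.0, y = -1.9326 + 0.0*(-1.9326 + 1.9326) = -1.9326
  grad(y) = -25.9216, v = y - alpha*grad = -0.9813
  prox(v) = soft_thresh(-0.9813, 0.0653) = -0.916
Iteration 2: beta = 0.3333, y = -0.916 + 0.3333*(-0.916 + 1.9326) = -0.5771
  grad(y) = -4.2331, v = y - alpha*grad = -0.4217
  prox(v) = soft_thresh(-0.4217, 0.0653) = -0.3564
Iteration 3: beta = 0.5, y = -0.3564 + 0.5*(-0.3564 + 0.916) = -0.0766
  grad(y) = 3.7743, v = y - alpha*grad = -0.2151
  prox(v) = soft_thresh(-0.2151, 0.0653) = -0.1498
Iteration 4: beta = 0.6, y = -0.1498 + 0.6*(-0.1498 + 0.3564) = -0.0258
  grad(y) = 4.5865, v = y - alpha*grad = -0.1942
  prox(v) = soft_thresh(-0.1942, 0.0653) = -0.1288
f(x_4) = 8*(-0.1288)^2 + 5*(-0.1288) + 1.78*|-0.1288| = -0.2821


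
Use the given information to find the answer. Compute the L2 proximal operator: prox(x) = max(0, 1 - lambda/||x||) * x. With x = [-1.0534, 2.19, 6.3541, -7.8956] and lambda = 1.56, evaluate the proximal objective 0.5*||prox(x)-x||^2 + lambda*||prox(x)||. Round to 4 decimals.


Step 1: Compute ||x||.
||x|| = 10.4221
Step 2: Compute scaling factor.
scale = max(0, 1 - 1.56/10.4221) = 0.8503
Step 3: prox(x) = [-0.8957, 1.8622, 5.403, -6.7138]
||prox(x)|| = 8.8621
Step 4: Proximal objective.
0.5*||prox-x||^2 = 1.2168
lambda*||prox|| = 13.8249
Total = 15.0417


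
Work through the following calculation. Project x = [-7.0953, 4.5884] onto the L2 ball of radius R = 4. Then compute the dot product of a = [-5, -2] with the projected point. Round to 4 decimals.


Step 1: Compute ||x|| (intermediates to 6 decimals).
||x|| = sqrt((-7.0953)^2 + 4.5884^2) = 8.449657
Step 2: Project.
Since ||x|| > R, scale = R/||x|| = 4/8.449657 = 0.473392, proj(x) = scale * x
proj(x) = [-3.358858, 2.172112]
Step 3: Dot product.
a^T * proj(x) = -5*(-3.358858) - 2*2.172112 = 12.4501


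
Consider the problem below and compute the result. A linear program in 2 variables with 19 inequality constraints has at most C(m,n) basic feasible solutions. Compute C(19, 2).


Each vertex corresponds to some choice of n active constraints out of m, so the number of vertices is at most C(m, n) = m! / (n!(m-n)!).
m = 19, n = 2
Numerator: 19 * 18
Denominator: 2! = 2
C(19, 2) = 171


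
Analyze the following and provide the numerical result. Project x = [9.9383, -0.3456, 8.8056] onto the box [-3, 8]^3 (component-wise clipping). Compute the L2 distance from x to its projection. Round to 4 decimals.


Project each component onto [-3, 8].
clip(9.9383) = 8.0, clip(-0.3456) = -0.3456, clip(8.8056) = 8.0
Projection = [8.0, -0.3456, 8.0]
Squared diffs: [3.757, 0.0, 0.649]
Distance = sqrt(4.406) = 2.099


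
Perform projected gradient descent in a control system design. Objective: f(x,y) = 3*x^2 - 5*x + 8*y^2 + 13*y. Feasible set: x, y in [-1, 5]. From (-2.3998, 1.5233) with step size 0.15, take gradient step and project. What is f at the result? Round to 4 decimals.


Step 1: Compute gradient at (-2.3998, 1.5233).
grad_x = 2*3*-2.3998 - 5 = -19.3988
grad_y = 2*8*1.5233 + 13 = 37.3728
Step 2: Gradient step.
x_raw = -2.3998 - 0.15*-19.3988 = 0.51
y_raw = 1.5233 - 0.15*37.3728 = -4.0826
Step 3: Project onto [-1, 5].
x_proj = clip(0.51) = 0.51
y_proj = clip(-4.0826) = -1.0
Step 4: Evaluate f.
f(0.51, -1.0) = -6.7697


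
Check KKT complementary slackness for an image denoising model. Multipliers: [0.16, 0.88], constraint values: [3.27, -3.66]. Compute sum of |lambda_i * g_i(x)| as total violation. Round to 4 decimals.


KKT complementary slackness check:
lambda_1 * g_1 = 0.16 * 3.27 = 0.5232
lambda_2 * g_2 = 0.88 * -3.66 = -3.2208
Total violation = 0.5232 + 3.2208 = 3.744


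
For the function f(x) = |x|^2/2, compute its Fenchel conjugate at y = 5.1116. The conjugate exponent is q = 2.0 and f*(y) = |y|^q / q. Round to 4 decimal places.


The conjugate exponent q satisfies 1/p + 1/q = 1.
p = 2, so q = 2/(2 - 1) = 2.0
|y|^q = 5.1116^2.0 = 26.1285
f*(5.1116) = 26.1285 / 2.0 = 13.0642


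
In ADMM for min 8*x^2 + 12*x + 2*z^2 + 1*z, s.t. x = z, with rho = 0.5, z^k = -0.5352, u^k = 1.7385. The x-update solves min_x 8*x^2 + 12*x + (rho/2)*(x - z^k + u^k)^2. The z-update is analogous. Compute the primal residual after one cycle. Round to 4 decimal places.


ADMM iteration with rho = 0.5, z^k = -0.5352, u^k = 1.7385
Step 1: x-update.
Minimize 8*x^2 + 12*x + (0.5/2)*(x + 0.5352 + 1.7385)^2
FOC: (2*8 + 0.5)*x = -12 + 0.5*(-0.5352 - 1.7385)
x^{k+1} = -0.7962
Step 2: z-update.
Minimize 2*z^2 + 1*z + (0.5/2)*(-0.7962 - z + 1.7385)^2
FOC: (2*2 + 0.5)*z = -1 + 0.5*(-0.7962 + 1.7385)
z^{k+1} = -0.1175
Step 3: u-update.
u^{k+1} = 1.7385 - 0.7962 + 0.1175 = 1.0598
Step 4: Primal residual = |-0.7962 + 0.1175| = 0.6787


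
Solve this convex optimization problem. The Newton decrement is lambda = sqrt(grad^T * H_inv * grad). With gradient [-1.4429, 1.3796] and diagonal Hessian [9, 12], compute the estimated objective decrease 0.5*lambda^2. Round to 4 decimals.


Step 1: H is diagonal, so H^(-1) * g = [-0.1603, 0.115].
Step 2: g^T H^(-1) g = sum_i g_i^2 / H_ii
  = (-1.4429)^2/9 + (1.3796)^2/12
  = 0.2313 + 0.1586 = 0.3899
Step 3: Objective decrease = 0.5 * g^T H^(-1) g = 0.195


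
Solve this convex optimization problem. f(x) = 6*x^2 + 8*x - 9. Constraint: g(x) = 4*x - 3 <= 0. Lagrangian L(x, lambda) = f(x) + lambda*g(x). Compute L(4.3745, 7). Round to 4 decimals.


Step 1: Evaluate f(x).
f(4.3745) = 6*4.3745^2 + 8*4.3745 - 9 = 140.8135
Step 2: Evaluate g(x).
g(4.3745) = 4*4.3745 - 3 = 14.498
Step 3: Compute Lagrangian.
L = 140.8135 + 7*14.498 = 242.2995


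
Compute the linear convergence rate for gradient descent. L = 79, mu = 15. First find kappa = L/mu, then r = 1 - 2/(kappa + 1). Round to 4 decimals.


Step 1: Compute the condition number.
kappa = L/mu = 79/15 = 5.2667
Step 2: Compute the convergence rate.
r = 1 - 2/(kappa + 1) = 1 - 2*mu/(L + mu) = (L - mu)/(L + mu) = 64/94 = 0.6809


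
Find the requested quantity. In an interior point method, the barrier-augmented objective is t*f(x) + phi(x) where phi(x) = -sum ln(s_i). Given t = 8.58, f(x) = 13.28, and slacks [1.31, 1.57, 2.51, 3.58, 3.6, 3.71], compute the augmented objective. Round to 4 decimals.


Step 1: Compute log-barrier.
ln values: [0.27, 0.4511, 0.9203, 1.2754, 1.2809, 1.311]
phi = -(0.27 + 0.4511 + 0.9203 + 1.2754 + 1.2809 + 1.311) = -5.5087
Step 2: Compute augmented objective.
t*f(x) = 8.58*13.28 = 113.9424
Total = 113.9424 - 5.5087 = 108.4337


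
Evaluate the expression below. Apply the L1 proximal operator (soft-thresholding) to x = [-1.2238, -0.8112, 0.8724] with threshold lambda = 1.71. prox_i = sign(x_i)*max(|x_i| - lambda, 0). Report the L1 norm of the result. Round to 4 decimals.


Soft-thresholding with lambda = 1.71:
prox(-1.2238) = sign(-1.2238)*max(|-1.2238| - 1.71, 0) = 0.0
prox(-0.8112) = sign(-0.8112)*max(|-0.8112| - 1.71, 0) = 0.0
prox(0.8724) = sign(0.8724)*max(|0.8724| - 1.71, 0) = 0.0
prox(x) = [0.0, 0.0, 0.0]
||prox(x)||_1 = 0.0 + 0.0 + 0.0 = 0.0


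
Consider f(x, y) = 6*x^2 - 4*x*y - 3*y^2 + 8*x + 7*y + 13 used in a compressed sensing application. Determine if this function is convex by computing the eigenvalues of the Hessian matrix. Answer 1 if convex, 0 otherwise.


The Hessian of f(x,y) = 6*x^2 - 4*x*y - 3*y^2 + 8*x + 7*y + 13 is:
H = [[12, -4], [-4, -6]]
Trace = 12 - 6 = 6
Determinant = 12*-6 - (-4)^2 = -88
Discriminant = (6)^2 - 4*-88 = 388.0
Eigenvalues: lambda_1 = -6.8489, lambda_2 = 12.8489
The function is not convex.

0
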